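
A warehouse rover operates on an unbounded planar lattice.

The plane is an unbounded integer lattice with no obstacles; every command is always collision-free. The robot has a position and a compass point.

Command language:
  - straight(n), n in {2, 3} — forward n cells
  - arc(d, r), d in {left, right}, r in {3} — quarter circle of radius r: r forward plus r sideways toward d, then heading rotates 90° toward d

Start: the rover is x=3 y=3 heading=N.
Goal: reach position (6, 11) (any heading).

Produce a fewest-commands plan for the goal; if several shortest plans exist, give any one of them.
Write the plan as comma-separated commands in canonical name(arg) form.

straight(3), straight(2), arc(right, 3)

begin: x=3 y=3 heading=N
t=1 straight(3) ⇒ x=3 y=6 heading=N
t=2 straight(2) ⇒ x=3 y=8 heading=N
t=3 arc(right, 3) ⇒ x=6 y=11 heading=E
minimal: 3 command(s), checked below 3.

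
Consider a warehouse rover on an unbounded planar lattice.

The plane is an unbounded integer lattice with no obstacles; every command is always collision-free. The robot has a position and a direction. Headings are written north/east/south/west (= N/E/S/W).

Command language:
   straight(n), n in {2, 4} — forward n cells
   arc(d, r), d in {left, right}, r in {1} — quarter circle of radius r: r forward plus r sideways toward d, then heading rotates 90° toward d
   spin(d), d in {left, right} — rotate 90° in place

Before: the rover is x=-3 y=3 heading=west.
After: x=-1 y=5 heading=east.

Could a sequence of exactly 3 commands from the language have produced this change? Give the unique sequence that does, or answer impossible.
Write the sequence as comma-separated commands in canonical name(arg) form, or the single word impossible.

key: running straight(2) before arc(right, 1) would end elsewhere — order is forced
from: x=-3 y=3 heading=west
step 1 (arc(right, 1)): x=-4 y=4 heading=north
step 2 (arc(right, 1)): x=-3 y=5 heading=east
step 3 (straight(2)): x=-1 y=5 heading=east
no rival 3-sequence matches.

arc(right, 1), arc(right, 1), straight(2)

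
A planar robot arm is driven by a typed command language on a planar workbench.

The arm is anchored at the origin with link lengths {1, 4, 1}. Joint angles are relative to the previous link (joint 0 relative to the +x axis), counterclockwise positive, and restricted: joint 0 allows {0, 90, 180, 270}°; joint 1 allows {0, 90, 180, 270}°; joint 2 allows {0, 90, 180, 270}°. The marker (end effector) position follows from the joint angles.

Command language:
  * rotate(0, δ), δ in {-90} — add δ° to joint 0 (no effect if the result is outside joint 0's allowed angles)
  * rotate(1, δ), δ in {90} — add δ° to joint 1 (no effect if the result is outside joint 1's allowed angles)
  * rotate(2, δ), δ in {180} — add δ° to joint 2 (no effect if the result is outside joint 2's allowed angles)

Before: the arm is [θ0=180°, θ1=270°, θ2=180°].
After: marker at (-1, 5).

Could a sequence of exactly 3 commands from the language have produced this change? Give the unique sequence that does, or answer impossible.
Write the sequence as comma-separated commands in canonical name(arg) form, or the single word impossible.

begin: [θ0=180°, θ1=270°, θ2=180°]
t=1 rotate(2, 180) ⇒ [θ0=180°, θ1=270°, θ2=0°]
t=2 rotate(2, 180) ⇒ [θ0=180°, θ1=270°, θ2=180°]
t=3 rotate(2, 180) ⇒ [θ0=180°, θ1=270°, θ2=0°]
no other 3-command option fits: unique.

rotate(2, 180), rotate(2, 180), rotate(2, 180)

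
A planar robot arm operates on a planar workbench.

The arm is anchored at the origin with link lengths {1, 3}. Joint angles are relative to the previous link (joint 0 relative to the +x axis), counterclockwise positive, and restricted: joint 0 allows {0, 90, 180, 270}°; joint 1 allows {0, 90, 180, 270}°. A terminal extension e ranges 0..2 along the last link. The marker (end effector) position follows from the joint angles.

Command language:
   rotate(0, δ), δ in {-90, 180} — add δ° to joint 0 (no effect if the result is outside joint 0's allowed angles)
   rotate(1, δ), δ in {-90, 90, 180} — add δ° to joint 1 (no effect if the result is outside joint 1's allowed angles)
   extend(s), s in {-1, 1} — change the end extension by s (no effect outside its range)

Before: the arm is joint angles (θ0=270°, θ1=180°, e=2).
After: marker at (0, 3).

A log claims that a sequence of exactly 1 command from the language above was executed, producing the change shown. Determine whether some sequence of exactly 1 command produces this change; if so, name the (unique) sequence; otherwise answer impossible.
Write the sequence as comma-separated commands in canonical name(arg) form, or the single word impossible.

extend(-1)

start: joint angles (θ0=270°, θ1=180°, e=2)
[1] after extend(-1): joint angles (θ0=270°, θ1=180°, e=1)
no rival 1-sequence matches.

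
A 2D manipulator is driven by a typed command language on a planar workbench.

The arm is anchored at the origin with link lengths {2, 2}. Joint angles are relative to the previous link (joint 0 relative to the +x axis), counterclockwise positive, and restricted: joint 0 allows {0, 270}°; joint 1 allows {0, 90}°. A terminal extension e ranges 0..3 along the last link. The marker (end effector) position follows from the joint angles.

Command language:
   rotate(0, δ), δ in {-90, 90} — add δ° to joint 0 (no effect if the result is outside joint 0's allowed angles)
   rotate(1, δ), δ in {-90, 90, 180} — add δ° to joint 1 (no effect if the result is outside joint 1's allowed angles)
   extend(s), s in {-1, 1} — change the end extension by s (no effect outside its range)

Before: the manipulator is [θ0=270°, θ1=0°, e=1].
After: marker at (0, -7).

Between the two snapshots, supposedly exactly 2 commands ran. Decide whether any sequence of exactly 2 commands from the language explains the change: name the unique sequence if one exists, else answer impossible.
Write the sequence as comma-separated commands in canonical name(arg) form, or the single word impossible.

from: [θ0=270°, θ1=0°, e=1]
1. extend(1) → [θ0=270°, θ1=0°, e=2]
2. extend(1) → [θ0=270°, θ1=0°, e=3]
no rival 2-sequence matches.

extend(1), extend(1)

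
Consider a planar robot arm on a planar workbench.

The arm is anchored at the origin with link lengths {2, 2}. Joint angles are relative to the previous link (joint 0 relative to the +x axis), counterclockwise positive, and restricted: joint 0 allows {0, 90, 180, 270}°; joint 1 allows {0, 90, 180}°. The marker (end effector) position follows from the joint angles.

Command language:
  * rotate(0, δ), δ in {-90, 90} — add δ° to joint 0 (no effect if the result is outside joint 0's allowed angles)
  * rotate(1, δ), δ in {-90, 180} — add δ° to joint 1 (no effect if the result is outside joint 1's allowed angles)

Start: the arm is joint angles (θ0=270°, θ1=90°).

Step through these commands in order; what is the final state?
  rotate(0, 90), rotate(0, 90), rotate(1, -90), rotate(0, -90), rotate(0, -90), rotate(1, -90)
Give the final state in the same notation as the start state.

joint angles (θ0=270°, θ1=0°)

begin: joint angles (θ0=270°, θ1=90°)
step 1 (rotate(0, 90)): joint angles (θ0=0°, θ1=90°)
step 2 (rotate(0, 90)): joint angles (θ0=90°, θ1=90°)
step 3 (rotate(1, -90)): joint angles (θ0=90°, θ1=0°)
step 4 (rotate(0, -90)): joint angles (θ0=0°, θ1=0°)
step 5 (rotate(0, -90)): joint angles (θ0=270°, θ1=0°)
step 6 (rotate(1, -90)): joint angles (θ0=270°, θ1=0°)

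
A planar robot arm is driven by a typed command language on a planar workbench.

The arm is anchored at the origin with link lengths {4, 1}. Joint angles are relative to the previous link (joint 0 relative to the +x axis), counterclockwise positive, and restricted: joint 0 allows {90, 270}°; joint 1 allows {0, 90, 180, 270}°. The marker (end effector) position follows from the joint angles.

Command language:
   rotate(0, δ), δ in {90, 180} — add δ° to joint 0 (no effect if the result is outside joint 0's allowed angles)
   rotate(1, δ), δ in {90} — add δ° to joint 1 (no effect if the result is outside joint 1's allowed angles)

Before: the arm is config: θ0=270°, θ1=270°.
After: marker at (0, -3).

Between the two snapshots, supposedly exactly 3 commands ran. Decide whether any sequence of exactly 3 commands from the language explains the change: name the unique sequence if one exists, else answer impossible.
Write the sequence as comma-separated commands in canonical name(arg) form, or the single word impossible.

begin: config: θ0=270°, θ1=270°
1. rotate(1, 90) → config: θ0=270°, θ1=0°
2. rotate(1, 90) → config: θ0=270°, θ1=90°
3. rotate(1, 90) → config: θ0=270°, θ1=180°
no rival 3-sequence matches.

rotate(1, 90), rotate(1, 90), rotate(1, 90)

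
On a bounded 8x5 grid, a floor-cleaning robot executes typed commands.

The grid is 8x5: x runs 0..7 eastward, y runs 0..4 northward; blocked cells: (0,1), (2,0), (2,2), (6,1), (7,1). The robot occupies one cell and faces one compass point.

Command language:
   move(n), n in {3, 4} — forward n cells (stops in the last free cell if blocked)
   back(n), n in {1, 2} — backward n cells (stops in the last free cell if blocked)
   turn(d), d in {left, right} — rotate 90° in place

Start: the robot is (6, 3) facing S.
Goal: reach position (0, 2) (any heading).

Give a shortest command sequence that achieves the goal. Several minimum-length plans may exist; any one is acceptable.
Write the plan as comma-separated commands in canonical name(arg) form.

from: (6, 3) facing S
t=1 turn(right) ⇒ (6, 3) facing W
t=2 move(4) ⇒ (2, 3) facing W
t=3 move(4) ⇒ (0, 3) facing W
t=4 turn(left) ⇒ (0, 3) facing S
t=5 move(4) ⇒ (0, 2) facing S
nothing shorter than 5 reaches the goal.

turn(right), move(4), move(4), turn(left), move(4)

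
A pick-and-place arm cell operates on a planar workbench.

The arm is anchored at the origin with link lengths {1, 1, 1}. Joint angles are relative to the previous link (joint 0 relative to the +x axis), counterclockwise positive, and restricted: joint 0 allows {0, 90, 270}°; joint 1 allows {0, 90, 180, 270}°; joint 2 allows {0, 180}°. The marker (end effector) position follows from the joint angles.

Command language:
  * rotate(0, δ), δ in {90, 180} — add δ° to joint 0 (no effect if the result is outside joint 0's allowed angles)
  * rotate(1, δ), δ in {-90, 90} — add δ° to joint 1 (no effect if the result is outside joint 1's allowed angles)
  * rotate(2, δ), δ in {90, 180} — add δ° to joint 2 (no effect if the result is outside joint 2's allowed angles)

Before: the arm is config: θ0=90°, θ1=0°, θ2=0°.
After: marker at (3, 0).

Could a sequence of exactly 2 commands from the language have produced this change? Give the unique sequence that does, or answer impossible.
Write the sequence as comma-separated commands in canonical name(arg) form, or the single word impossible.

key: running rotate(0, 90) before rotate(0, 180) would end elsewhere — order is forced
from: config: θ0=90°, θ1=0°, θ2=0°
[1] after rotate(0, 180): config: θ0=270°, θ1=0°, θ2=0°
[2] after rotate(0, 90): config: θ0=0°, θ1=0°, θ2=0°
uniquely the one of 36 2-step routes that fits.

rotate(0, 180), rotate(0, 90)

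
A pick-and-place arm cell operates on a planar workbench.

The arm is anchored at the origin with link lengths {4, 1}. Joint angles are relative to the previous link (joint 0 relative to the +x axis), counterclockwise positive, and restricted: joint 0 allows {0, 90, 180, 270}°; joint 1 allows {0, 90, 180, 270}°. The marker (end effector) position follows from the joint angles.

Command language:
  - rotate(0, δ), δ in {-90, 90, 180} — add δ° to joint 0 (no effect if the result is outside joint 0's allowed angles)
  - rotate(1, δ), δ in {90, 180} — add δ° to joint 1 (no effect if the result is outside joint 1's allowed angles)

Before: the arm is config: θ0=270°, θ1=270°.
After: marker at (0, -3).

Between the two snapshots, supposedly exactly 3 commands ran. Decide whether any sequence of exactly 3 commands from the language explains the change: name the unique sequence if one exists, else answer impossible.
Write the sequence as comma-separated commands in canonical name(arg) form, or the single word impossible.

begin: config: θ0=270°, θ1=270°
step 1 (rotate(1, 90)): config: θ0=270°, θ1=0°
step 2 (rotate(1, 90)): config: θ0=270°, θ1=90°
step 3 (rotate(1, 90)): config: θ0=270°, θ1=180°
no other 3-command option fits: unique.

rotate(1, 90), rotate(1, 90), rotate(1, 90)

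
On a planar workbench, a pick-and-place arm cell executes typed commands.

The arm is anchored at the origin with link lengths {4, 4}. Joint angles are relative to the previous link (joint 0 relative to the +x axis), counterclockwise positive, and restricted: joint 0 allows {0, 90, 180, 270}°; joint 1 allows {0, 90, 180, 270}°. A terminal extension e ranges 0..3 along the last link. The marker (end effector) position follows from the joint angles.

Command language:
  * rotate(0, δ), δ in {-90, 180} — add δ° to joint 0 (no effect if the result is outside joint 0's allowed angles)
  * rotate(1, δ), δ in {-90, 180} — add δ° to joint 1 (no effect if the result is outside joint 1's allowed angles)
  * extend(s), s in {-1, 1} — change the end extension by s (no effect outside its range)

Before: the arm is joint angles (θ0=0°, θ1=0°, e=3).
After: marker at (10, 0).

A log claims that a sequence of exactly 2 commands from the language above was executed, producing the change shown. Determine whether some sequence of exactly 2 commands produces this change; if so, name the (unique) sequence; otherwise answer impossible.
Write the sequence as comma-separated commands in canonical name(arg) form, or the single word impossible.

extend(1), extend(-1)

key: running extend(-1) before extend(1) would end elsewhere — order is forced
from: joint angles (θ0=0°, θ1=0°, e=3)
t=1 extend(1) ⇒ joint angles (θ0=0°, θ1=0°, e=3)
t=2 extend(-1) ⇒ joint angles (θ0=0°, θ1=0°, e=2)
all 36 alternatives checked — unique.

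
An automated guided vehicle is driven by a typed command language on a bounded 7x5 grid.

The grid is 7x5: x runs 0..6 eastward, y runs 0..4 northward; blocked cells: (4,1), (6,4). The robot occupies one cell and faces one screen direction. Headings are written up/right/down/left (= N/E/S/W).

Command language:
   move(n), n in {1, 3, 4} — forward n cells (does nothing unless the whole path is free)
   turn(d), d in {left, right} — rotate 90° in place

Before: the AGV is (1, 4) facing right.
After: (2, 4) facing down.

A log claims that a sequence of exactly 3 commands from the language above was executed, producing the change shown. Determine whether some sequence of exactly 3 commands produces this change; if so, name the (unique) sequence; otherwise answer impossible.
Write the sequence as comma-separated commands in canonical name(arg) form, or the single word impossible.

key: order matters: swapping move(1) and turn(right) lands elsewhere
start: (1, 4) facing right
[1] after move(1): (2, 4) facing right
[2] after move(4): (2, 4) facing right
[3] after turn(right): (2, 4) facing down
all 125 alternatives checked — unique.

move(1), move(4), turn(right)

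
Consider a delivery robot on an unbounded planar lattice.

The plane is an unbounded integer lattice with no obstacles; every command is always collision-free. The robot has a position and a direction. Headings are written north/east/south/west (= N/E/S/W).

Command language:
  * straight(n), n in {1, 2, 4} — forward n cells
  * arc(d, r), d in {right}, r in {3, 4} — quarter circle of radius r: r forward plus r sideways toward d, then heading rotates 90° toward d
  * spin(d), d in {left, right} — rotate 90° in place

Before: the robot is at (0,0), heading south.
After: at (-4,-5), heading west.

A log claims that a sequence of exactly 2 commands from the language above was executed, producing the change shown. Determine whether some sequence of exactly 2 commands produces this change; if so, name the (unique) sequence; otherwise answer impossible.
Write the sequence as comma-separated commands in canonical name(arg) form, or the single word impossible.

key: position moved to (-4,-5) AND the heading swung to W — translation plus rotation needed
begin: at (0,0), heading south
[1] after straight(1): at (0,-1), heading south
[2] after arc(right, 4): at (-4,-5), heading west
uniquely the one of 49 2-step routes that fits.

straight(1), arc(right, 4)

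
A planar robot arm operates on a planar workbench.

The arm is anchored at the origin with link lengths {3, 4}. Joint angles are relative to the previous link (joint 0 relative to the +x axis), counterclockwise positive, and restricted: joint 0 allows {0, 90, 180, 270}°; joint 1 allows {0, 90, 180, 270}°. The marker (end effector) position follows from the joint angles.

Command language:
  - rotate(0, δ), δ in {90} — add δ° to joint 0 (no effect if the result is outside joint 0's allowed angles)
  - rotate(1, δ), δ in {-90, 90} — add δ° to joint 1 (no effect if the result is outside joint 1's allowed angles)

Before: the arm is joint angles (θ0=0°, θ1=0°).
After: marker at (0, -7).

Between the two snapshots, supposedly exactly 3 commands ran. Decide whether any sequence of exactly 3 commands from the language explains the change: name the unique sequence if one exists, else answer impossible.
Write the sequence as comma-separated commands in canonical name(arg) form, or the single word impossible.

rotate(0, 90), rotate(0, 90), rotate(0, 90)

initial: joint angles (θ0=0°, θ1=0°)
[1] after rotate(0, 90): joint angles (θ0=90°, θ1=0°)
[2] after rotate(0, 90): joint angles (θ0=180°, θ1=0°)
[3] after rotate(0, 90): joint angles (θ0=270°, θ1=0°)
no other 3-command option fits: unique.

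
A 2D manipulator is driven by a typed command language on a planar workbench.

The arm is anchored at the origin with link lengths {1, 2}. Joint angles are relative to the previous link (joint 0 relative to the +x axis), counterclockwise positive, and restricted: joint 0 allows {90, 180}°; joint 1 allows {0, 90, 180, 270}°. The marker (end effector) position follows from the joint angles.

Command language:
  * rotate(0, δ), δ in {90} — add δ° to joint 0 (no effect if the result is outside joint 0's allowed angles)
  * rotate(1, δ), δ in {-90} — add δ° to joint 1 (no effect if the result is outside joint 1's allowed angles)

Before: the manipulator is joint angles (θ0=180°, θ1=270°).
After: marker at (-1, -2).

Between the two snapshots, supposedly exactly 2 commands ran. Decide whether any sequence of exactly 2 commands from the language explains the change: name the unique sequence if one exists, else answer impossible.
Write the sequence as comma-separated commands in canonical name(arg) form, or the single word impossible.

rotate(1, -90), rotate(1, -90)

start: joint angles (θ0=180°, θ1=270°)
[1] after rotate(1, -90): joint angles (θ0=180°, θ1=180°)
[2] after rotate(1, -90): joint angles (θ0=180°, θ1=90°)
no rival 2-sequence matches.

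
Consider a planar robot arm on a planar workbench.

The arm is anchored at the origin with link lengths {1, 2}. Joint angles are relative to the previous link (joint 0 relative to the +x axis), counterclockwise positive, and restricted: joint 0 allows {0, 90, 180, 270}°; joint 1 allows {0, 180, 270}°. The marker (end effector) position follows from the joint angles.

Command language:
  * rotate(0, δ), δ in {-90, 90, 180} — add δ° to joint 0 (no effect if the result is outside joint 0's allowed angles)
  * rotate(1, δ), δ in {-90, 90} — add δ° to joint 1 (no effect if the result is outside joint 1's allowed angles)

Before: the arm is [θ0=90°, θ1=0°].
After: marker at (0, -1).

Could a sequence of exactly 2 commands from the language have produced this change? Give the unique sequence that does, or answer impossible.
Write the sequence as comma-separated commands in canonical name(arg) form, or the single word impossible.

initial: [θ0=90°, θ1=0°]
[1] after rotate(1, -90): [θ0=90°, θ1=270°]
[2] after rotate(1, -90): [θ0=90°, θ1=180°]
no other 2-command option fits: unique.

rotate(1, -90), rotate(1, -90)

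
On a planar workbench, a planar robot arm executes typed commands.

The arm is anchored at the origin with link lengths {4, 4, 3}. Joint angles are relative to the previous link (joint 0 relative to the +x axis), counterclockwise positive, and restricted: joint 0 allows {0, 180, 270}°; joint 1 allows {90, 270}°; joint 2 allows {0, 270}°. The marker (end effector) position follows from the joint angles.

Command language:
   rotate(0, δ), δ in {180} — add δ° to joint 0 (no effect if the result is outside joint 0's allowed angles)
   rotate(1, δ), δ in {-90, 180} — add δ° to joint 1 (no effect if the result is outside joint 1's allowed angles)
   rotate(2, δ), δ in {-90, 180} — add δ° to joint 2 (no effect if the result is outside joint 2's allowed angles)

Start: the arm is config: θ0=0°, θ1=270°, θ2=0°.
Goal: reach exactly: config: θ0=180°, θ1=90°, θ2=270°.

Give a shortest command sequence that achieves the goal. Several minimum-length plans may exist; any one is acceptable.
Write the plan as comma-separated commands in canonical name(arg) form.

rotate(2, -90), rotate(0, 180), rotate(1, 180)

start: config: θ0=0°, θ1=270°, θ2=0°
1. rotate(2, -90) → config: θ0=0°, θ1=270°, θ2=270°
2. rotate(0, 180) → config: θ0=180°, θ1=270°, θ2=270°
3. rotate(1, 180) → config: θ0=180°, θ1=90°, θ2=270°
shorter routes all fall short; 3 is best.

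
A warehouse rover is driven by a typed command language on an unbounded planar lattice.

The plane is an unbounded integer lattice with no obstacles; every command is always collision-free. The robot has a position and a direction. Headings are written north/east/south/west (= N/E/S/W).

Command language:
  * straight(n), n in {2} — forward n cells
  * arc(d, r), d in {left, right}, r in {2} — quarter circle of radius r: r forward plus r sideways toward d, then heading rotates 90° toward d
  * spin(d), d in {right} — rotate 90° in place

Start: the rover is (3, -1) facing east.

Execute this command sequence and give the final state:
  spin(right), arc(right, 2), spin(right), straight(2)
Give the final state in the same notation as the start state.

begin: (3, -1) facing east
[1] after spin(right): (3, -1) facing south
[2] after arc(right, 2): (1, -3) facing west
[3] after spin(right): (1, -3) facing north
[4] after straight(2): (1, -1) facing north

(1, -1) facing north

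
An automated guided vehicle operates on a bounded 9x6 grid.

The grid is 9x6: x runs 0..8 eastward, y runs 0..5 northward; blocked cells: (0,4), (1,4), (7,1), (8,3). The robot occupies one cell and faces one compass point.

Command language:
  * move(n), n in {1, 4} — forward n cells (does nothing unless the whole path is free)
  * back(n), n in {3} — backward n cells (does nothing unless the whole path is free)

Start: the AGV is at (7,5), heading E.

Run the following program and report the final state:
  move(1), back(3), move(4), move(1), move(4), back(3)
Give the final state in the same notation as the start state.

begin: at (7,5), heading E
step 1 (move(1)): at (8,5), heading E
step 2 (back(3)): at (5,5), heading E
step 3 (move(4)): at (5,5), heading E
step 4 (move(1)): at (6,5), heading E
step 5 (move(4)): at (6,5), heading E
step 6 (back(3)): at (3,5), heading E

at (3,5), heading E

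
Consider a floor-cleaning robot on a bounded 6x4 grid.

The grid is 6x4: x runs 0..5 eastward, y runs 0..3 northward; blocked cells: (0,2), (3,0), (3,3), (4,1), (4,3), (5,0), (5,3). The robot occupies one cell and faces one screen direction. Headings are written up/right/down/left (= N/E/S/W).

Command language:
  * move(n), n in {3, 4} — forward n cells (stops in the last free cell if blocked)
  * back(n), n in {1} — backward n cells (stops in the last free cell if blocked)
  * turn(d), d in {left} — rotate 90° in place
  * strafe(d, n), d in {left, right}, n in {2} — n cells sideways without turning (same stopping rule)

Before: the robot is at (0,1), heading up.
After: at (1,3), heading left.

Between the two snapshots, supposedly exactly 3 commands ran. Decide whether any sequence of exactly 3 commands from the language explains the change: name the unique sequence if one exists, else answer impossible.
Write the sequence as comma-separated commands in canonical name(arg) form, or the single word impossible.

key: order matters: swapping turn(left) and strafe(right, 2) lands elsewhere
t0: at (0,1), heading up
[1] after turn(left): at (0,1), heading left
[2] after back(1): at (1,1), heading left
[3] after strafe(right, 2): at (1,3), heading left
all 216 alternatives checked — unique.

turn(left), back(1), strafe(right, 2)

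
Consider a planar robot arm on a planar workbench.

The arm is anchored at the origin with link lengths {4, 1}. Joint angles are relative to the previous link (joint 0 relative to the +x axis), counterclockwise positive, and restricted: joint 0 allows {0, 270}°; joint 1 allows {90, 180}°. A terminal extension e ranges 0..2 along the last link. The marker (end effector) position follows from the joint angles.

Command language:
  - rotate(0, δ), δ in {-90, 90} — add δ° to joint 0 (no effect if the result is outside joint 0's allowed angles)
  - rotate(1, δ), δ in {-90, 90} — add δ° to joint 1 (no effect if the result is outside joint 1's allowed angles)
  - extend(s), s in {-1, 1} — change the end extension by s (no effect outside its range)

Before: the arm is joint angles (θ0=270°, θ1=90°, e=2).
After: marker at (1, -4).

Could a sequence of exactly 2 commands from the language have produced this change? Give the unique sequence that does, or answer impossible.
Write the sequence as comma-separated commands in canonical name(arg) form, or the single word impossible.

extend(-1), extend(-1)

from: joint angles (θ0=270°, θ1=90°, e=2)
[1] after extend(-1): joint angles (θ0=270°, θ1=90°, e=1)
[2] after extend(-1): joint angles (θ0=270°, θ1=90°, e=0)
no rival 2-sequence matches.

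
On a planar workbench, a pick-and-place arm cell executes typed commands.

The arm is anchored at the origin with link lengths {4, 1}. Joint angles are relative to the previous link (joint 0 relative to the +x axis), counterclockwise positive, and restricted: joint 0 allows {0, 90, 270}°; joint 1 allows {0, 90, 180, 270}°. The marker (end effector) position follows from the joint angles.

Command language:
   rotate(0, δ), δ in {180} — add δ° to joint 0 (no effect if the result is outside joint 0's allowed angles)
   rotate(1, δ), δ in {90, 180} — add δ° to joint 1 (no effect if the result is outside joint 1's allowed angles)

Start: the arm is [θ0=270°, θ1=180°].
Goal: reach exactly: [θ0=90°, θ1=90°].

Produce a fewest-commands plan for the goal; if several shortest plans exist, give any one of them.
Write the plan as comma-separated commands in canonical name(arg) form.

from: [θ0=270°, θ1=180°]
[1] after rotate(0, 180): [θ0=90°, θ1=180°]
[2] after rotate(1, 180): [θ0=90°, θ1=0°]
[3] after rotate(1, 90): [θ0=90°, θ1=90°]
minimal: 3 command(s), checked below 3.

rotate(0, 180), rotate(1, 180), rotate(1, 90)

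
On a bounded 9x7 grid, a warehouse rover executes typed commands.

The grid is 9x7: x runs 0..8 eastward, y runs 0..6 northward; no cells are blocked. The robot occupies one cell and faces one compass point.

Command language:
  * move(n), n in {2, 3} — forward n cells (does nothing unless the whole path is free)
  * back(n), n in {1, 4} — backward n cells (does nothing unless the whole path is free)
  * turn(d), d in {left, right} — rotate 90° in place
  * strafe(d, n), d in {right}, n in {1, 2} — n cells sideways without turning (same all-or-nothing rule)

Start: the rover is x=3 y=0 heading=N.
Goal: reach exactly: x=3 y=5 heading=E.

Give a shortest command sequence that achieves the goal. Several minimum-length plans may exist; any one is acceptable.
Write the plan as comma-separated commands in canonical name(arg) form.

move(2), move(3), turn(right)

start: x=3 y=0 heading=N
1. move(2) → x=3 y=2 heading=N
2. move(3) → x=3 y=5 heading=N
3. turn(right) → x=3 y=5 heading=E
shorter routes all fall short; 3 is best.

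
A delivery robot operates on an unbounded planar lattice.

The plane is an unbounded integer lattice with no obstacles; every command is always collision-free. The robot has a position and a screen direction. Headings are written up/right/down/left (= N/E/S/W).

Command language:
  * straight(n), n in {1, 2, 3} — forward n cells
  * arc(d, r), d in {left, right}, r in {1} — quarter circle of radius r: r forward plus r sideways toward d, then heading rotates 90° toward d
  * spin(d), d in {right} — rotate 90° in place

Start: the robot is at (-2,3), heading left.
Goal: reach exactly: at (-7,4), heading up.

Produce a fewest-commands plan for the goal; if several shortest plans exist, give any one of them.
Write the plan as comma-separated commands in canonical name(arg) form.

begin: at (-2,3), heading left
step 1 (straight(2)): at (-4,3), heading left
step 2 (straight(2)): at (-6,3), heading left
step 3 (arc(right, 1)): at (-7,4), heading up
minimal: 3 command(s), checked below 3.

straight(2), straight(2), arc(right, 1)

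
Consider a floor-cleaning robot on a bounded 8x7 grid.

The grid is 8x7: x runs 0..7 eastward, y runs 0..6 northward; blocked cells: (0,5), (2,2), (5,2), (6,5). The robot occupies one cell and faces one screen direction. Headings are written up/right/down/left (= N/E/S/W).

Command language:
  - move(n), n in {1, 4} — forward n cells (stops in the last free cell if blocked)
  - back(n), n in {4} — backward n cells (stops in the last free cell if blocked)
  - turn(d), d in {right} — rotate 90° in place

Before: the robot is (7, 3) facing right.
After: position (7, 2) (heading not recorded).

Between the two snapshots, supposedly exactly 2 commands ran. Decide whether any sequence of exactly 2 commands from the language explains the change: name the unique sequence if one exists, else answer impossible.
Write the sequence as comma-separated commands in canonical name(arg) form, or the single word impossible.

turn(right), move(1)

key: order matters: swapping turn(right) and move(1) lands elsewhere
from: (7, 3) facing right
step 1 (turn(right)): (7, 3) facing down
step 2 (move(1)): (7, 2) facing down
no rival 2-sequence matches.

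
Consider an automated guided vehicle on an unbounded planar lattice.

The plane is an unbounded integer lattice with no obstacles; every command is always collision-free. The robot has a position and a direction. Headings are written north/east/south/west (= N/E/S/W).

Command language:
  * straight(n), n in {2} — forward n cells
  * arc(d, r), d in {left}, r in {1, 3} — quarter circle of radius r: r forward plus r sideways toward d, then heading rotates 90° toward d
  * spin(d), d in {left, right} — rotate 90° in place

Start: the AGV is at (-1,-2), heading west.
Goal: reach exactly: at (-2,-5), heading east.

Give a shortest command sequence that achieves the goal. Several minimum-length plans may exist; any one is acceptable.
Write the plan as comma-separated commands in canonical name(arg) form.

arc(left, 3), spin(left), straight(2)

begin: at (-1,-2), heading west
1. arc(left, 3) → at (-4,-5), heading south
2. spin(left) → at (-4,-5), heading east
3. straight(2) → at (-2,-5), heading east
nothing shorter than 3 reaches the goal.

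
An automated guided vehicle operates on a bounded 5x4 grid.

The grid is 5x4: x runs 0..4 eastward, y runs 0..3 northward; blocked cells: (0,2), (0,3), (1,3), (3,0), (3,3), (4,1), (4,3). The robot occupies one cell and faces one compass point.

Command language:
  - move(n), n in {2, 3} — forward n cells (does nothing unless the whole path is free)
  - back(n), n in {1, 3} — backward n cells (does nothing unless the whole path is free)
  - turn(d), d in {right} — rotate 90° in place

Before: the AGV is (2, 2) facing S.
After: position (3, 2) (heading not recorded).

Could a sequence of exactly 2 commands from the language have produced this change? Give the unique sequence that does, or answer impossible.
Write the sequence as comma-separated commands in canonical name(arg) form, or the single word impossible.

turn(right), back(1)

key: order matters: swapping turn(right) and back(1) lands elsewhere
begin: (2, 2) facing S
step 1 (turn(right)): (2, 2) facing W
step 2 (back(1)): (3, 2) facing W
all 25 alternatives checked — unique.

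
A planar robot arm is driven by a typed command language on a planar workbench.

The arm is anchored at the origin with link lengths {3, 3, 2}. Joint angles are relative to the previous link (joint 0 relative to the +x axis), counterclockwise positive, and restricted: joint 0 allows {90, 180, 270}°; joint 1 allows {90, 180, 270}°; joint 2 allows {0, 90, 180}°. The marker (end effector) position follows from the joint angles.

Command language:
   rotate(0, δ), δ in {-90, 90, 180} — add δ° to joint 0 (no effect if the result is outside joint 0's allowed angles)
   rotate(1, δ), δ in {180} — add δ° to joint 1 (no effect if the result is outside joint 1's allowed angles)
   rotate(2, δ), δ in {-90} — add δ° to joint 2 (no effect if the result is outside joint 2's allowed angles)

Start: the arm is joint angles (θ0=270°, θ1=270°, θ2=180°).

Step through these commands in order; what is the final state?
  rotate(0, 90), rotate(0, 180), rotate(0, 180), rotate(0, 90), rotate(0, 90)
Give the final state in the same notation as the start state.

from: joint angles (θ0=270°, θ1=270°, θ2=180°)
t=1 rotate(0, 90) ⇒ joint angles (θ0=270°, θ1=270°, θ2=180°)
t=2 rotate(0, 180) ⇒ joint angles (θ0=90°, θ1=270°, θ2=180°)
t=3 rotate(0, 180) ⇒ joint angles (θ0=270°, θ1=270°, θ2=180°)
t=4 rotate(0, 90) ⇒ joint angles (θ0=270°, θ1=270°, θ2=180°)
t=5 rotate(0, 90) ⇒ joint angles (θ0=270°, θ1=270°, θ2=180°)

joint angles (θ0=270°, θ1=270°, θ2=180°)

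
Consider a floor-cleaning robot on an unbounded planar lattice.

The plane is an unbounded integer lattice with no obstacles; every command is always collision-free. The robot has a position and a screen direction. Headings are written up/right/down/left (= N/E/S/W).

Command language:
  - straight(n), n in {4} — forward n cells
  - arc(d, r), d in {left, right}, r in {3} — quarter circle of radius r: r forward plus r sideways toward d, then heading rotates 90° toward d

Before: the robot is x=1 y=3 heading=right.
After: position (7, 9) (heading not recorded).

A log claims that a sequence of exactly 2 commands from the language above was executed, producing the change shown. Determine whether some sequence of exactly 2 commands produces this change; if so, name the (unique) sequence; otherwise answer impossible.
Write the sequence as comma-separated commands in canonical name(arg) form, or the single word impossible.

arc(left, 3), arc(right, 3)

key: order matters: swapping arc(left, 3) and arc(right, 3) lands elsewhere
start: x=1 y=3 heading=right
[1] after arc(left, 3): x=4 y=6 heading=up
[2] after arc(right, 3): x=7 y=9 heading=right
uniquely the one of 9 2-step routes that fits.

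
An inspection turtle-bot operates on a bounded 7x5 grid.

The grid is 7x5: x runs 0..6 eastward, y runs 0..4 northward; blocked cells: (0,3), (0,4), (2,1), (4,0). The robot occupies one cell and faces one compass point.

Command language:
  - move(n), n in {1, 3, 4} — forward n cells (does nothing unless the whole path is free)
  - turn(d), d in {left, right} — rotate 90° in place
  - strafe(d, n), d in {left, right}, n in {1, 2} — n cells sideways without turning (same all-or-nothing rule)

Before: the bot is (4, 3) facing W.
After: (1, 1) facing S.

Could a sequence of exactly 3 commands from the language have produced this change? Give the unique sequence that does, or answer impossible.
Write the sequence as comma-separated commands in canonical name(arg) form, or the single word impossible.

move(3), strafe(left, 2), turn(left)

key: cell and facing (now S) both changed — the 3 commands mix motion and turning
initial: (4, 3) facing W
step 1 (move(3)): (1, 3) facing W
step 2 (strafe(left, 2)): (1, 1) facing W
step 3 (turn(left)): (1, 1) facing S
no other 3-command option fits: unique.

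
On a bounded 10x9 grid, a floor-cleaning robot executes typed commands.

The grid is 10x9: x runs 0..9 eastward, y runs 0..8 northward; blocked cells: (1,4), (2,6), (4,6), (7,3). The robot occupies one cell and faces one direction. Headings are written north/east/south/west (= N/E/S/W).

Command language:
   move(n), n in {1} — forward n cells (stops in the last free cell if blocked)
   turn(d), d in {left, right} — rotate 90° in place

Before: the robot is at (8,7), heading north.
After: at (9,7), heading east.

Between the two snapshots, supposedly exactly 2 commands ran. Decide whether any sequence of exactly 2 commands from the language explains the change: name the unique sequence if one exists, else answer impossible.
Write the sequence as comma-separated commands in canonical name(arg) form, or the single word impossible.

turn(right), move(1)

key: cell and facing (now E) both changed — the 2 commands mix motion and turning
start: at (8,7), heading north
step 1 (turn(right)): at (8,7), heading east
step 2 (move(1)): at (9,7), heading east
uniquely the one of 9 2-step routes that fits.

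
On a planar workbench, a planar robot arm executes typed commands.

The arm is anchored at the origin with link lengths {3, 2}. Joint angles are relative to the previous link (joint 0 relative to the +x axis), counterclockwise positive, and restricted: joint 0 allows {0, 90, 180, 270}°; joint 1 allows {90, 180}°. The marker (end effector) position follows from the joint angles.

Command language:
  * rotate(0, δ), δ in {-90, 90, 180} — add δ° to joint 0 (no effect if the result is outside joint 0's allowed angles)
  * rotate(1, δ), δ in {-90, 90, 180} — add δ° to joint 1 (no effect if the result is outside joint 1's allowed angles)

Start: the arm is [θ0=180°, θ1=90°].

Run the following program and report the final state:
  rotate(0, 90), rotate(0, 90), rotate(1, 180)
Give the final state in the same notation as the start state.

[θ0=0°, θ1=90°]

start: [θ0=180°, θ1=90°]
1. rotate(0, 90) → [θ0=270°, θ1=90°]
2. rotate(0, 90) → [θ0=0°, θ1=90°]
3. rotate(1, 180) → [θ0=0°, θ1=90°]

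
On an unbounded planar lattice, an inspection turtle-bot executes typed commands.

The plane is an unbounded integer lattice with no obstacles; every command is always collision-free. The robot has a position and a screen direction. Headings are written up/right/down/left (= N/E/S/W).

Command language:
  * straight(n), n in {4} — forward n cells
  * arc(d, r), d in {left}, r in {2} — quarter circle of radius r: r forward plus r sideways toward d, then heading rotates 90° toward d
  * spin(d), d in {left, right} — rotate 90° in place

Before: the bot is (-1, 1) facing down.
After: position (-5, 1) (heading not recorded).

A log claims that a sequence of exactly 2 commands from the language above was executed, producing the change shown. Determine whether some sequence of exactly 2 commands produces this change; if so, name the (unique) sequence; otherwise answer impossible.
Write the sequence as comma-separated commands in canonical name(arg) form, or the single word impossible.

spin(right), straight(4)

key: order matters: swapping spin(right) and straight(4) lands elsewhere
begin: (-1, 1) facing down
step 1 (spin(right)): (-1, 1) facing left
step 2 (straight(4)): (-5, 1) facing left
no other 2-command option fits: unique.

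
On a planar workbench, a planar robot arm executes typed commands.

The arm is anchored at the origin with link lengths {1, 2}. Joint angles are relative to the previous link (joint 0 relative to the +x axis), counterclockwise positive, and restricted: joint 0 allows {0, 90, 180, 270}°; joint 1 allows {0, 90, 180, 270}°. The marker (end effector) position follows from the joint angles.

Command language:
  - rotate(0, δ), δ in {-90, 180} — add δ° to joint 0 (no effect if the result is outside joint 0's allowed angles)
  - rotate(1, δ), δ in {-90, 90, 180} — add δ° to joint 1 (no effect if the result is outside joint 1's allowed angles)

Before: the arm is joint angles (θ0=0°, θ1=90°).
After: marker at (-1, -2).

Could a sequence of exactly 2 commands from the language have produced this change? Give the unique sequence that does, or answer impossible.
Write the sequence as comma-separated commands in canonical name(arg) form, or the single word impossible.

start: joint angles (θ0=0°, θ1=90°)
t=1 rotate(0, -90) ⇒ joint angles (θ0=270°, θ1=90°)
t=2 rotate(0, -90) ⇒ joint angles (θ0=180°, θ1=90°)
no other 2-command option fits: unique.

rotate(0, -90), rotate(0, -90)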